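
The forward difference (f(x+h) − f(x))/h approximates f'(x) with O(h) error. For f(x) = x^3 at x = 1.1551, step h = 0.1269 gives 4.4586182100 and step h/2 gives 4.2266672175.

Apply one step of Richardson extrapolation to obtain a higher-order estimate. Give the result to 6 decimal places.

Error is O(h^1); halving h shrinks it by 2^1 = 2.
2^1 × A(h/2) = 8.4533344350; minus A(h) gives 3.9947162250.
3.9947162250 ÷ 1 = 3.9947162250
Correction |R − A(h/2)| = 2.320e-01; gap |A(h/2) − A(h)| = 2.320e-01.

3.994716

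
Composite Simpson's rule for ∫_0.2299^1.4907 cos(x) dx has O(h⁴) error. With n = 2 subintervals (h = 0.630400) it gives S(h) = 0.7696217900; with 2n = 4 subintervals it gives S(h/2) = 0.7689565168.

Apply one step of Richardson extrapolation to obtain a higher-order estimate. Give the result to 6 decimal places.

r = 4: numerator weight 16, denominator 15.
A(h/2) − A(h) = 0.7689565168 − 0.7696217900 = -0.0006652732
Correction (A(h/2) − A(h))/(16 − 1) = (-0.0006652732)/15 = -0.0000443515
R = A(h/2) + (A(h/2) − A(h))/15 = 0.7689565168 − 0.0000443515 = 0.7689121653

0.768912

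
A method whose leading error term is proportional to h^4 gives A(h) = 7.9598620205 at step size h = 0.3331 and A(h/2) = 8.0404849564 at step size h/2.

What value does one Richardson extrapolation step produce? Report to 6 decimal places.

r = 4, so 2^r = 16.
A(h/2) − A(h) = 8.0404849564 − 7.9598620205 = 0.0806229359
Divide by 2^4 − 1 = 15: 0.0806229359/15 = 0.0053748624
R = 8.0404849564 + 0.0053748624 = 8.0458598188
Shift from A(h/2): +0.0053748624.

8.045860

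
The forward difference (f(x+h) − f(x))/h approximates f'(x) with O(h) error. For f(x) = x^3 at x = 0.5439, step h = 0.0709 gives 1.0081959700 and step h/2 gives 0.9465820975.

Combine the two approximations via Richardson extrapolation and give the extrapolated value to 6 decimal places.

0.884968

With r = 1 the leading error scales as h^1, so the weight is 2^1 = 2.
Weighted: 1.8931641950 − 1.0081959700 = 0.8849682250
Denominator 2 − 1 = 1.
So the Richardson estimate is 0.8849682250.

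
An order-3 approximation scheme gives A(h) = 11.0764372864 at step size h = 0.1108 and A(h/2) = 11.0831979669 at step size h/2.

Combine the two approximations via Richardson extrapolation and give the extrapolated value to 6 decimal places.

11.084164

With r = 3 the leading error scales as h^3, so the weight is 2^3 = 8.
Weighted: 88.6655837352 − 11.0764372864 = 77.5891464488
Divide by 2^3 − 1 = 7.
77.5891464488 ÷ 7 = 11.0841637784
Gap between inputs: 6.761e-03; correction applied: +0.0009658115.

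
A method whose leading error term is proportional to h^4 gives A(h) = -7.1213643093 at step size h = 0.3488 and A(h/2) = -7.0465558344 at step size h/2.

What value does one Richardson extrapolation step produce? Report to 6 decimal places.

-7.041569

r = 4: numerator weight 16, denominator 15.
Top: 16(-7.0465558344) − (-7.1213643093) = -105.6235290411
(16·(-7.0465558344) − (-7.1213643093))/(16 − 1) = -7.0415686027
Gap between inputs: 7.481e-02; correction applied: +0.0049872317.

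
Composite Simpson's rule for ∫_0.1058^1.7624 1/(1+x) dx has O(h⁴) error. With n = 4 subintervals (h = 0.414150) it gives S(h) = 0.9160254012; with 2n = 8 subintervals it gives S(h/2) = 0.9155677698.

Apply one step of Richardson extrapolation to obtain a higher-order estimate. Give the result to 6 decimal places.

0.915537

Order 4 gives 2^r = 16 and 2^r − 1 = 15.
16*0.9155677698 − 0.9160254012 = 13.7330589156
Denominator 16 − 1 = 15.
Extrapolated: 13.7330589156 / 15 = 0.9155372610
Correction |R − A(h/2)| = 3.051e-05; gap |A(h/2) − A(h)| = 4.576e-04.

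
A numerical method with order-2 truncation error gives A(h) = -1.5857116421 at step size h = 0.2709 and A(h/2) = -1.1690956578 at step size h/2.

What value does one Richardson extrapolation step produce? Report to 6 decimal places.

-1.030224

Method order is 2; weight 2^2 = 4.
Numerator 4·A(h/2) − A(h) = 4·(-1.1690956578) − (-1.5857116421) = -3.0906709891
Denominator 4 − 1 = 3.
(4·(-1.1690956578) − (-1.5857116421))/(4 − 1) = -1.0302236630
Gap between inputs: 4.166e-01; correction applied: +0.1388719948.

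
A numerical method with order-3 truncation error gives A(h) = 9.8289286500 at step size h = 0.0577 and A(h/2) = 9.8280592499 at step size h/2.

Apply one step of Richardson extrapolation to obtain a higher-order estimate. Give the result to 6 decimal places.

9.827935

Leading term ∝ h^3; use weight 8 = 2^3.
Top: 8(9.8280592499) − (9.8289286500) = 68.7955453492
Divide by 2^3 − 1 = 7.
68.7955453492 ÷ 7 = 9.8279350499
Correction |R − A(h/2)| = 1.242e-04; gap |A(h/2) − A(h)| = 8.694e-04.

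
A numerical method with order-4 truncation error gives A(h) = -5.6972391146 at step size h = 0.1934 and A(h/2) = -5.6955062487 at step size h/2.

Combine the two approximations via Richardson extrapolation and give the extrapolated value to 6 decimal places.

-5.695391

The method has order 4: 2^4 = 16.
A(h/2) − A(h) = -5.6955062487 − (-5.6972391146) = 0.0017328659
Divide by 2^4 − 1 = 15: 0.0017328659/15 = 0.0001155244
R = -5.6955062487 + 0.0001155244 = -5.6953907243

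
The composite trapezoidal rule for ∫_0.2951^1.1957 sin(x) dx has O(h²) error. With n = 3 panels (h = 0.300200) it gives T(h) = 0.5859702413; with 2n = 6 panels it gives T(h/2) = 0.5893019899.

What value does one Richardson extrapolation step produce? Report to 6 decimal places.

0.590413

Method order is 2; weight 2^2 = 4.
Top: 4(0.5893019899) − (0.5859702413) = 1.7712377183
Denominator 4 − 1 = 3.
R = 1.7712377183/3 = 0.5904125728
Gap between inputs: 3.332e-03; correction applied: +0.0011105829.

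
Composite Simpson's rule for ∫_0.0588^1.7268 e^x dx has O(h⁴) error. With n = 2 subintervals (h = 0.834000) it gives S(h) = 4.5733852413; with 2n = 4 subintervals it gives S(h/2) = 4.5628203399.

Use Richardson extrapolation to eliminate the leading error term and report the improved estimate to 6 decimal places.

4.562116

Method order is 4; weight 2^4 = 16.
Numerator 16 × A(h/2) − A(h) = 16 × 4.5628203399 − 4.5733852413 = 68.4317401971
Denominator 16 − 1 = 15.
68.4317401971 ÷ 15 = 4.5621160131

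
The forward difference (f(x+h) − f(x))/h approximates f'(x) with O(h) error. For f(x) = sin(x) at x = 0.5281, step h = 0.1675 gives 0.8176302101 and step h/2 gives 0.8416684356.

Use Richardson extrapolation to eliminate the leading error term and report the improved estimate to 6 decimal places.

0.865707

r = 1: numerator weight 2, denominator 1.
Numerator 2 × A(h/2) − A(h) = 2 × 0.8416684356 − 0.8176302101 = 0.8657066611
Divide by 2^1 − 1 = 1.
So the Richardson estimate is 0.8657066611.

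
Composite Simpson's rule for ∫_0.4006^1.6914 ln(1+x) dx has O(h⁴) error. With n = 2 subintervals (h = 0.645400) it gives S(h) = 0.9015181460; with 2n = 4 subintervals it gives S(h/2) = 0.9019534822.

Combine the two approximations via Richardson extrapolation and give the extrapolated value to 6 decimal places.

0.901983

r = 4, so 2^r = 16.
Top: 16(0.9019534822) − (0.9015181460) = 13.5297375692
(16·0.9019534822 − 0.9015181460)/(16 − 1) = 0.9019825046
Correction |R − A(h/2)| = 2.902e-05; gap |A(h/2) − A(h)| = 4.353e-04.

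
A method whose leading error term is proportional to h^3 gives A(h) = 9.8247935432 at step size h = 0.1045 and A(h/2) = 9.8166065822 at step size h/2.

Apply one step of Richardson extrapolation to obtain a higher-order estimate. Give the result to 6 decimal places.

Error is O(h^3); halving h shrinks it by 2^3 = 8.
Top: 8(9.8166065822) − (9.8247935432) = 68.7080591144
Denominator 8 − 1 = 7.
68.7080591144 ÷ 7 = 9.8154370163

9.815437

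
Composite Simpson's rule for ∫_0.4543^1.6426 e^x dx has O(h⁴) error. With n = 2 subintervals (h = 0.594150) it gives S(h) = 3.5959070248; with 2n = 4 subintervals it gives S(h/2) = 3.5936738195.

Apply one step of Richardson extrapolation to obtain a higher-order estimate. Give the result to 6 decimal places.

3.593525

r = 4, so 2^r = 16.
Numerator 16·A(h/2) − A(h) = 16·3.5936738195 − 3.5959070248 = 53.9028740872
Divide by 2^4 − 1 = 15.
(16·3.5936738195 − 3.5959070248)/(16 − 1) = 3.5935249391
Gap between inputs: 2.233e-03; correction applied: −0.0001488804.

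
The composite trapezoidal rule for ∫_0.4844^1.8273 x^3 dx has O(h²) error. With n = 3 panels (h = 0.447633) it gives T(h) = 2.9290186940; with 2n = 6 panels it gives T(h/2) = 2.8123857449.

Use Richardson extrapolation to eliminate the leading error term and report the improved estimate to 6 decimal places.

Leading term ∝ h^2; use weight 4 = 2^2.
4 × 2.8123857449 − 2.9290186940 = 8.3205242856
Denominator 4 − 1 = 3.
Extrapolated: 8.3205242856 / 3 = 2.7735080952
Shift from A(h/2): −0.0388776497.

2.773508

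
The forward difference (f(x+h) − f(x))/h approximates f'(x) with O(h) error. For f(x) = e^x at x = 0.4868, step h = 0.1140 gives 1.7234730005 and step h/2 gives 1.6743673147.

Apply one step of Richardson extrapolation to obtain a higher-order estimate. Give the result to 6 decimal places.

1.625262

r = 1: numerator weight 2, denominator 1.
2 × 1.6743673147 = 3.3487346294; subtract 1.7234730005 → 1.6252616289
Denominator 2 − 1 = 1.
So the Richardson estimate is 1.6252616289.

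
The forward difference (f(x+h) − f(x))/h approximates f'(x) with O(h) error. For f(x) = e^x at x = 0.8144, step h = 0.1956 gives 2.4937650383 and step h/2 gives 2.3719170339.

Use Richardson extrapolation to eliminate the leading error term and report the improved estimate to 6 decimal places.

2.250069

r = 1: numerator weight 2, denominator 1.
2^1·A(h/2) = 4.7438340678; minus A(h) gives 2.2500690295.
Extrapolated: 2.2500690295 / 1 = 2.2500690295
Gap between inputs: 1.218e-01; correction applied: −0.1218480044.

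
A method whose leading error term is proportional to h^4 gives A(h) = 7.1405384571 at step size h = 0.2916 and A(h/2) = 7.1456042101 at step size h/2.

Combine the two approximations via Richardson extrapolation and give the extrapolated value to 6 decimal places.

Order 4 gives 2^r = 16 and 2^r − 1 = 15.
16·7.1456042101 = 114.3296673616; 114.3296673616 − 7.1405384571 = 107.1891289045
Denominator 16 − 1 = 15.
107.1891289045 ÷ 15 = 7.1459419270
Shift from A(h/2): +0.0003377169.

7.145942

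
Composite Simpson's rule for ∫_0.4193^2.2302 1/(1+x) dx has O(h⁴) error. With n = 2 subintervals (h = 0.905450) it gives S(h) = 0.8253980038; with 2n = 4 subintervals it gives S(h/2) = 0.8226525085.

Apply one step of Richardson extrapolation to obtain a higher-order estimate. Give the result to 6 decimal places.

Leading term ∝ h^4; use weight 16 = 2^4.
2^4*A(h/2) = 13.1624401360; minus A(h) gives 12.3370421322.
12.3370421322 ÷ 15 = 0.8224694755

0.822469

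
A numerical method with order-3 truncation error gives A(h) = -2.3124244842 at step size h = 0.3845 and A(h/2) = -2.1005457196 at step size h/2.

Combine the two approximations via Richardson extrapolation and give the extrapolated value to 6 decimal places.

-2.070277

r = 3, so 2^r = 8.
8 × (-2.1005457196) = -16.8043657568; subtract (-2.3124244842) → -14.4919412726
Extrapolated: (-14.4919412726) / 7 = -2.0702773247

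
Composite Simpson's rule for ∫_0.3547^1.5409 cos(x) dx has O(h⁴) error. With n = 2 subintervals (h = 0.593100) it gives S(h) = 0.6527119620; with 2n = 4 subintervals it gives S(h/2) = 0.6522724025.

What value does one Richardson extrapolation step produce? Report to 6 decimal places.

r = 4, so 2^r = 16.
A(h/2) − A(h) = 0.6522724025 − 0.6527119620 = -0.0004395595
Divide by 2^4 − 1 = 15: (-0.0004395595)/15 = -0.0000293040
R = 0.6522724025 − 0.0000293040 = 0.6522430985
Gap between inputs: 4.396e-04; correction applied: −0.0000293040.

0.652243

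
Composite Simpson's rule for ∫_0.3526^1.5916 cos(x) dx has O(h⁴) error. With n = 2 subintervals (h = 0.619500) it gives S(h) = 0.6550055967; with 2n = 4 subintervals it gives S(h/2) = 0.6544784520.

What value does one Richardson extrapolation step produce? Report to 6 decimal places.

r = 4: numerator weight 16, denominator 15.
16 × 0.6544784520 = 10.4716552320; 10.4716552320 − 0.6550055967 = 9.8166496353
(16 × 0.6544784520 − 0.6550055967)/(16 − 1) = 0.6544433090

0.654443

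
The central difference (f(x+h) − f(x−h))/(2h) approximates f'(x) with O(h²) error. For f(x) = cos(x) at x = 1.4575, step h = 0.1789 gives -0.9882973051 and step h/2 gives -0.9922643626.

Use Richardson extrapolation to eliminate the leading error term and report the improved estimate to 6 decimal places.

r = 2, so 2^r = 4.
4*(-0.9922643626) = -3.9690574504; subtract (-0.9882973051) → -2.9807601453
Divide by 2^2 − 1 = 3.
So the Richardson estimate is -0.9935867151.

-0.993587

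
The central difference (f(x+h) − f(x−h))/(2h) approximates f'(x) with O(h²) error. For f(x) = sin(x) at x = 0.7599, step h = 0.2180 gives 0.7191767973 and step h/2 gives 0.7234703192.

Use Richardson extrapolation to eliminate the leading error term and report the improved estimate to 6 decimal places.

0.724901

r = 2, so 2^r = 4.
A(h/2) − A(h) = 0.7234703192 − 0.7191767973 = 0.0042935219
Correction (A(h/2) − A(h))/(4 − 1) = 0.0042935219/3 = 0.0014311740
R = 0.7234703192 + 0.0014311740 = 0.7249014932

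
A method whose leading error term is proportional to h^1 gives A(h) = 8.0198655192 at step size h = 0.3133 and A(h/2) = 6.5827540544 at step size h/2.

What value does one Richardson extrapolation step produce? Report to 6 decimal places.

5.145643

r = 1: numerator weight 2, denominator 1.
2 × 6.5827540544 = 13.1655081088; subtract 8.0198655192 → 5.1456425896
5.1456425896 ÷ 1 = 5.1456425896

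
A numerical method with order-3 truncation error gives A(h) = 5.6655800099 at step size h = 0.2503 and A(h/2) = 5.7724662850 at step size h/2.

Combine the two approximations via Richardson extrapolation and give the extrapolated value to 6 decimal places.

5.787736

Method order is 3; weight 2^3 = 8.
Top: 8(5.7724662850) − (5.6655800099) = 40.5141502701
Divide by 2^3 − 1 = 7.
(8*5.7724662850 − 5.6655800099)/(8 − 1) = 5.7877357529
Correction |R − A(h/2)| = 1.527e-02; gap |A(h/2) − A(h)| = 1.069e-01.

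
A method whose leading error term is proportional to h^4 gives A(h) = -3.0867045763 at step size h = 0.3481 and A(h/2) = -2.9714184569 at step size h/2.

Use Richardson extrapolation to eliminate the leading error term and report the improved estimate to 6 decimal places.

Order 4 gives 2^r = 16 and 2^r − 1 = 15.
16 × (-2.9714184569) = -47.5426953104; (-47.5426953104) − (-3.0867045763) = -44.4559907341
Denominator 16 − 1 = 15.
Result: -2.9637327156
Shift from A(h/2): +0.0076857413.

-2.963733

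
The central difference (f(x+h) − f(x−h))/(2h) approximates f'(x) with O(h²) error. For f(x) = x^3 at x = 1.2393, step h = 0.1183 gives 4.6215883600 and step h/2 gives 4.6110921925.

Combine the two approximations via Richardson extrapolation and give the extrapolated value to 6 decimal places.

Leading term ∝ h^2; use weight 4 = 2^2.
Weighted: 18.4443687700 − 4.6215883600 = 13.8227804100
(4×4.6110921925 − 4.6215883600)/(4 − 1) = 4.6075934700

4.607593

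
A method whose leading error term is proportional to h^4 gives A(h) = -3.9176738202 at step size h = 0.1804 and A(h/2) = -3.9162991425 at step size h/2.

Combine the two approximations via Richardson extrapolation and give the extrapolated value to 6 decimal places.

-3.916207

With r = 4 the leading error scales as h^4, so the weight is 2^4 = 16.
16*(-3.9162991425) − (-3.9176738202) = -58.7431124598
Denominator 16 − 1 = 15.
(-58.7431124598) ÷ 15 = -3.9162074973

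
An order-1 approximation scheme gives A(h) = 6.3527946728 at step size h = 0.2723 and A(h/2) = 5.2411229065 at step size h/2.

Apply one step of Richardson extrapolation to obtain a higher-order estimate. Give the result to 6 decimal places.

With r = 1 the leading error scales as h^1, so the weight is 2^1 = 2.
2·5.2411229065 = 10.4822458130; subtract 6.3527946728 → 4.1294511402
(2·5.2411229065 − 6.3527946728)/(2 − 1) = 4.1294511402
Gap between inputs: 1.112e+00; correction applied: −1.1116717663.

4.129451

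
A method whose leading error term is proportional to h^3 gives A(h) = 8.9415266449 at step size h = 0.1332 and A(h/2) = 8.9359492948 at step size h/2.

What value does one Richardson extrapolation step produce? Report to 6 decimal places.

8.935153

The method has order 3: 2^3 = 8.
Numerator 8 × A(h/2) − A(h) = 8 × 8.9359492948 − 8.9415266449 = 62.5460677135
Denominator 8 − 1 = 7.
Result: 8.9351525305
Correction |R − A(h/2)| = 7.968e-04; gap |A(h/2) − A(h)| = 5.577e-03.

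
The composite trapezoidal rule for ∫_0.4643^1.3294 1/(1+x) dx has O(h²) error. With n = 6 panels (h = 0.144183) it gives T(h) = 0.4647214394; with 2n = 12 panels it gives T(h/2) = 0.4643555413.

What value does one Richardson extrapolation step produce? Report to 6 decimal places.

0.464234

r = 2, so 2^r = 4.
Top: 4(0.4643555413) − (0.4647214394) = 1.3927007258
R = 1.3927007258/3 = 0.4642335753
Shift from A(h/2): −0.0001219660.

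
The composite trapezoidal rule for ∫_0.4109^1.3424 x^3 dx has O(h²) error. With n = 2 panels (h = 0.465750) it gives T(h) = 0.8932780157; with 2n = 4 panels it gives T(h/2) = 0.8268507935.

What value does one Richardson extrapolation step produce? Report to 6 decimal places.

With r = 2 the leading error scales as h^2, so the weight is 2^2 = 4.
4 × 0.8268507935 − 0.8932780157 = 2.4141251583
R = 2.4141251583/3 = 0.8047083861
Gap between inputs: 6.643e-02; correction applied: −0.0221424074.

0.804708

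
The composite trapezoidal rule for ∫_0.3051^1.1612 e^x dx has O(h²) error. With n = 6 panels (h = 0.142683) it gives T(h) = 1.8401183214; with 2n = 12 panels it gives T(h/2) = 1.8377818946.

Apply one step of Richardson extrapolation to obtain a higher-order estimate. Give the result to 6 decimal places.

r = 2: numerator weight 4, denominator 3.
4×1.8377818946 = 7.3511275784; subtract 1.8401183214 → 5.5110092570
Extrapolated: 5.5110092570 / 3 = 1.8370030857
Shift from A(h/2): −0.0007788089.

1.837003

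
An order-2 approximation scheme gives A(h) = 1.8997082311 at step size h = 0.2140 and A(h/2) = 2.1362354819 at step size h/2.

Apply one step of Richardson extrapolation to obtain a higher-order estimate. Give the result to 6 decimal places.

Order 2 gives 2^r = 4 and 2^r − 1 = 3.
Top: 4(2.1362354819) − (1.8997082311) = 6.6452336965
Denominator 4 − 1 = 3.
So the Richardson estimate is 2.2150778988.
Correction |R − A(h/2)| = 7.884e-02; gap |A(h/2) − A(h)| = 2.365e-01.

2.215078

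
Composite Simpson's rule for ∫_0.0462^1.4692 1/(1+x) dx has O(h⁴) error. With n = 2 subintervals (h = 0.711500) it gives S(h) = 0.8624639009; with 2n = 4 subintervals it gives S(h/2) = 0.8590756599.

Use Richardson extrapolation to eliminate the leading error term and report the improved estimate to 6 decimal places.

0.858850

The method has order 4: 2^4 = 16.
Numerator 16×A(h/2) − A(h) = 16×0.8590756599 − 0.8624639009 = 12.8827466575
(16×0.8590756599 − 0.8624639009)/(16 − 1) = 0.8588497772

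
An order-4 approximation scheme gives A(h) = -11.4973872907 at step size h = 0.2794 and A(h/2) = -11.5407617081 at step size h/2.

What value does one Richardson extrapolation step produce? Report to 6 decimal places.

r = 4, so 2^r = 16.
Top: 16(-11.5407617081) − (-11.4973872907) = -173.1548000389
R = (-173.1548000389)/15 = -11.5436533359

-11.543653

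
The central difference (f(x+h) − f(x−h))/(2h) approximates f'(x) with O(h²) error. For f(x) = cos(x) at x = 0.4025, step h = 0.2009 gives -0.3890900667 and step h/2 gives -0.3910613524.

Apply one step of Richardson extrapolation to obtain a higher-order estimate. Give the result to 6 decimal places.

Order 2 gives 2^r = 4 and 2^r − 1 = 3.
4*(-0.3910613524) = -1.5642454096; (-1.5642454096) − (-0.3890900667) = -1.1751553429
Divide by 2^2 − 1 = 3.
Result: -0.3917184476

-0.391718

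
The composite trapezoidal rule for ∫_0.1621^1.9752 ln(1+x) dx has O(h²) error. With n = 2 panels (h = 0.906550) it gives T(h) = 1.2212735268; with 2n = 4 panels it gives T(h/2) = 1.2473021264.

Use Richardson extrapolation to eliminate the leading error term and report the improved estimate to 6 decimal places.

Error is O(h^2); halving h shrinks it by 2^2 = 4.
2^2 × A(h/2) = 4.9892085056; minus A(h) gives 3.7679349788.
R = 3.7679349788/3 = 1.2559783263

1.255978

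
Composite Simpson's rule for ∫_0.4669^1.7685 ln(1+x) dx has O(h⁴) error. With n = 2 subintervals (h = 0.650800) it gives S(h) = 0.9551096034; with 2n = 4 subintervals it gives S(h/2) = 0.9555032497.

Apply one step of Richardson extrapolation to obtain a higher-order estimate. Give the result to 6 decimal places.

0.955529

Leading term ∝ h^4; use weight 16 = 2^4.
16·0.9555032497 = 15.2880519952; 15.2880519952 − 0.9551096034 = 14.3329423918
Extrapolated: 14.3329423918 / 15 = 0.9555294928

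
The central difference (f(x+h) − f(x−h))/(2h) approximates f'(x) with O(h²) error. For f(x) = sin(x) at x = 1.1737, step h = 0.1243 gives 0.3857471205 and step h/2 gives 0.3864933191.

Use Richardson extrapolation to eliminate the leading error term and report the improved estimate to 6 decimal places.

0.386742

Order 2 gives 2^r = 4 and 2^r − 1 = 3.
Weighted: 1.5459732764 − 0.3857471205 = 1.1602261559
Denominator 4 − 1 = 3.
Result: 0.3867420520
Correction |R − A(h/2)| = 2.487e-04; gap |A(h/2) − A(h)| = 7.462e-04.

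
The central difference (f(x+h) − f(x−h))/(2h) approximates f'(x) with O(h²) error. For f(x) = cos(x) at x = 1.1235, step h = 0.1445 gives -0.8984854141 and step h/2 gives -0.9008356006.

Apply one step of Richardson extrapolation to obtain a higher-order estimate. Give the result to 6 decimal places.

Method order is 2; weight 2^2 = 4.
4·(-0.9008356006) − (-0.8984854141) = -2.7048569883
(-2.7048569883) ÷ 3 = -0.9016189961

-0.901619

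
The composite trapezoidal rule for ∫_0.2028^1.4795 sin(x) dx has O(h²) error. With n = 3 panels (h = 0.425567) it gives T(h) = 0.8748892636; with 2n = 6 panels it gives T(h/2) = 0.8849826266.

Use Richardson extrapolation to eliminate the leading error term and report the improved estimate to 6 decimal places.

0.888347

The method has order 2: 2^2 = 4.
Weighted: 3.5399305064 − 0.8748892636 = 2.6650412428
Denominator 4 − 1 = 3.
R = 2.6650412428/3 = 0.8883470809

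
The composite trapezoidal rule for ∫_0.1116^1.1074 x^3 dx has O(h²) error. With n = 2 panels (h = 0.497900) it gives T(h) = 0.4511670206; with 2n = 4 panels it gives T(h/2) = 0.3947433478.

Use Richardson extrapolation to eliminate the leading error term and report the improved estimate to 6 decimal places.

Order 2 gives 2^r = 4 and 2^r − 1 = 3.
4·0.3947433478 − 0.4511670206 = 1.1278063706
Divide by 2^2 − 1 = 3.
Result: 0.3759354569
Gap between inputs: 5.642e-02; correction applied: −0.0188078909.

0.375935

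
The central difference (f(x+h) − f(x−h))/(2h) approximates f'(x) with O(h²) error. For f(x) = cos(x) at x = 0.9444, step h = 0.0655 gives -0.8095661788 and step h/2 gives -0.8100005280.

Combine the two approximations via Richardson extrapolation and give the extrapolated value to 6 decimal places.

-0.810145

With r = 2 the leading error scales as h^2, so the weight is 2^2 = 4.
4 × (-0.8100005280) = -3.2400021120; subtract (-0.8095661788) → -2.4304359332
Denominator 4 − 1 = 3.
(4 × (-0.8100005280) − (-0.8095661788))/(4 − 1) = -0.8101453111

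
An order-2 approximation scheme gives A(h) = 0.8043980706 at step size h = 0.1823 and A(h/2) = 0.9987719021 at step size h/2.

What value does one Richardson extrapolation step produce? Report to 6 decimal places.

Order 2 gives 2^r = 4 and 2^r − 1 = 3.
4*0.9987719021 = 3.9950876084; 3.9950876084 − 0.8043980706 = 3.1906895378
Extrapolated: 3.1906895378 / 3 = 1.0635631793

1.063563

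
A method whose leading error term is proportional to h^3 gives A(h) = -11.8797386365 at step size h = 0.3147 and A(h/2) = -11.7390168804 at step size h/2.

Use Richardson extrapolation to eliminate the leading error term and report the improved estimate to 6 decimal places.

The method has order 3: 2^3 = 8.
Top: 8(-11.7390168804) − (-11.8797386365) = -82.0323964067
Denominator 8 − 1 = 7.
(8 × (-11.7390168804) − (-11.8797386365))/(8 − 1) = -11.7189137724

-11.718914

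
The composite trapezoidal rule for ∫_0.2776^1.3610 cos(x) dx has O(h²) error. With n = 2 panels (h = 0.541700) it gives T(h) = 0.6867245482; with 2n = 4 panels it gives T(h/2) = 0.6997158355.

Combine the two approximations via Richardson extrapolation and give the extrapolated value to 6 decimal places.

0.704046

Leading term ∝ h^2; use weight 4 = 2^2.
4*0.6997158355 = 2.7988633420; 2.7988633420 − 0.6867245482 = 2.1121387938
(4*0.6997158355 − 0.6867245482)/(4 − 1) = 0.7040462646
Correction |R − A(h/2)| = 4.330e-03; gap |A(h/2) − A(h)| = 1.299e-02.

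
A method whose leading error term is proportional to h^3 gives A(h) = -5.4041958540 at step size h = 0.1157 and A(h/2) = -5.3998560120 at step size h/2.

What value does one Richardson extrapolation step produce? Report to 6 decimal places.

-5.399236

Leading term ∝ h^3; use weight 8 = 2^3.
Top: 8(-5.3998560120) − (-5.4041958540) = -37.7946522420
Denominator 8 − 1 = 7.
Result: -5.3992360346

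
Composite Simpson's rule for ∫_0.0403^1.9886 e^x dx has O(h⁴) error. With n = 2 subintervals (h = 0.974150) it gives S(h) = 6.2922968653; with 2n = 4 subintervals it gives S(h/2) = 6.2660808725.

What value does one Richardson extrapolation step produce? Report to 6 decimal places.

6.264333

The method has order 4: 2^4 = 16.
2^4 × A(h/2) = 100.2572939600; minus A(h) gives 93.9649970947.
Denominator 16 − 1 = 15.
(16 × 6.2660808725 − 6.2922968653)/(16 − 1) = 6.2643331396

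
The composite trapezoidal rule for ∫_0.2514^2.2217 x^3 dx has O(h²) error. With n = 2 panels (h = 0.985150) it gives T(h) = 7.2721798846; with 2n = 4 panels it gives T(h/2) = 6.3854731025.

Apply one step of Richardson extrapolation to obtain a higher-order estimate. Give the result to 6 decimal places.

6.089904

Order 2 gives 2^r = 4 and 2^r − 1 = 3.
2^2*A(h/2) = 25.5418924100; minus A(h) gives 18.2697125254.
Denominator 4 − 1 = 3.
18.2697125254 ÷ 3 = 6.0899041751
Shift from A(h/2): −0.2955689274.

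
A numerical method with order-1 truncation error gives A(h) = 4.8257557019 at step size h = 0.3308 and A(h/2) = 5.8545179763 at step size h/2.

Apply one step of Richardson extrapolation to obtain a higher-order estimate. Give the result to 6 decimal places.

Leading term ∝ h^1; use weight 2 = 2^1.
Weighted: 11.7090359526 − 4.8257557019 = 6.8832802507
6.8832802507 ÷ 1 = 6.8832802507

6.883280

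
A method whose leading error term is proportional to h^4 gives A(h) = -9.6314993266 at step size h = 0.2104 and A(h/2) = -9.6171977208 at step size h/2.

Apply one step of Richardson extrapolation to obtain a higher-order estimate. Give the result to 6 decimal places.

-9.616244

Leading term ∝ h^4; use weight 16 = 2^4.
16×(-9.6171977208) − (-9.6314993266) = -144.2436642062
R = (-144.2436642062)/15 = -9.6162442804
Correction |R − A(h/2)| = 9.534e-04; gap |A(h/2) − A(h)| = 1.430e-02.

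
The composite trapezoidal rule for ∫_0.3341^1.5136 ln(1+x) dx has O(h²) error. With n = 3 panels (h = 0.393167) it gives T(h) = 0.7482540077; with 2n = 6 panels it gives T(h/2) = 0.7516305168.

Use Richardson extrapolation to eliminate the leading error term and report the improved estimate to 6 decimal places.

0.752756

r = 2: numerator weight 4, denominator 3.
4·0.7516305168 = 3.0065220672; subtract 0.7482540077 → 2.2582680595
Divide by 2^2 − 1 = 3.
Extrapolated: 2.2582680595 / 3 = 0.7527560198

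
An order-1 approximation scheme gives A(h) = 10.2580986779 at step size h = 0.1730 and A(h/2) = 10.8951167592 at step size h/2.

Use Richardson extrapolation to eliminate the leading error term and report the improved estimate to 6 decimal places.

r = 1, so 2^r = 2.
2 × 10.8951167592 = 21.7902335184; 21.7902335184 − 10.2580986779 = 11.5321348405
Divide by 2^1 − 1 = 1.
R = 11.5321348405/1 = 11.5321348405

11.532135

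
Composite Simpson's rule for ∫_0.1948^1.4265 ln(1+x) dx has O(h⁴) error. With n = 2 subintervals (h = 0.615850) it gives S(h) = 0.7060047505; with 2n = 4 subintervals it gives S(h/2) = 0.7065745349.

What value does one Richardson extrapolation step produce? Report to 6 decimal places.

The method has order 4: 2^4 = 16.
16·0.7065745349 − 0.7060047505 = 10.5991878079
Divide by 2^4 − 1 = 15.
Result: 0.7066125205
Shift from A(h/2): +0.0000379856.

0.706613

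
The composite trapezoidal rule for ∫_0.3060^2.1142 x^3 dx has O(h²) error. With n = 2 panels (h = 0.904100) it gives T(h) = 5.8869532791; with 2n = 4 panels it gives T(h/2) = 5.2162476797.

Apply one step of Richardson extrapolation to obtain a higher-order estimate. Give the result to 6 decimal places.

4.992679

Method order is 2; weight 2^2 = 4.
Top: 4(5.2162476797) − (5.8869532791) = 14.9780374397
(4 × 5.2162476797 − 5.8869532791)/(4 − 1) = 4.9926791466
Correction |R − A(h/2)| = 2.236e-01; gap |A(h/2) − A(h)| = 6.707e-01.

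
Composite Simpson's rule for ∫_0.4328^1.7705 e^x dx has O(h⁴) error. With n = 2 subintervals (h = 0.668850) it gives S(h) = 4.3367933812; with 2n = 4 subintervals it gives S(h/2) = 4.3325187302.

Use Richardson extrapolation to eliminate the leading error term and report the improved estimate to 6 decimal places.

r = 4, so 2^r = 16.
Weighted: 69.3202996832 − 4.3367933812 = 64.9835063020
64.9835063020 ÷ 15 = 4.3322337535

4.332234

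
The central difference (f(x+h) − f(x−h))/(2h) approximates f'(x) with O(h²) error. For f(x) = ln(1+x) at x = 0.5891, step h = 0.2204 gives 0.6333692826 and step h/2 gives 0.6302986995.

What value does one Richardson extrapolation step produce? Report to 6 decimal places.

0.629275

Leading term ∝ h^2; use weight 4 = 2^2.
4*0.6302986995 = 2.5211947980; subtract 0.6333692826 → 1.8878255154
R = 1.8878255154/3 = 0.6292751718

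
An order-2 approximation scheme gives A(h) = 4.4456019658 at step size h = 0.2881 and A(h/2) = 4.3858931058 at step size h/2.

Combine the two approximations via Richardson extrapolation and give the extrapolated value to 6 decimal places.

4.365990

r = 2, so 2^r = 4.
Difference of the inputs: 4.3858931058 − 4.4456019658 = -0.0597088600
Divide by 2^2 − 1 = 3: (-0.0597088600)/3 = -0.0199029533
R = A(h/2) + (A(h/2) − A(h))/3 = 4.3858931058 − 0.0199029533 = 4.3659901525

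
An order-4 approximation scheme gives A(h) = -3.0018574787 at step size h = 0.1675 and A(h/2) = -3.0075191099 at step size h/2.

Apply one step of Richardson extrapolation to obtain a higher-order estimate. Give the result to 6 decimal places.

-3.007897

r = 4, so 2^r = 16.
Numerator 16×A(h/2) − A(h) = 16×(-3.0075191099) − (-3.0018574787) = -45.1184482797
(16×(-3.0075191099) − (-3.0018574787))/(16 − 1) = -3.0078965520
Correction |R − A(h/2)| = 3.774e-04; gap |A(h/2) − A(h)| = 5.662e-03.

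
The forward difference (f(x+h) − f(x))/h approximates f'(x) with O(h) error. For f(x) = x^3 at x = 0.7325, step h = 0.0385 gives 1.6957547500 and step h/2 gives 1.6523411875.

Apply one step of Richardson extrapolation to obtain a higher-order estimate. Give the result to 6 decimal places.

1.608928

Method order is 1; weight 2^1 = 2.
Top: 2(1.6523411875) − (1.6957547500) = 1.6089276250
R = 1.6089276250/1 = 1.6089276250
Shift from A(h/2): −0.0434135625.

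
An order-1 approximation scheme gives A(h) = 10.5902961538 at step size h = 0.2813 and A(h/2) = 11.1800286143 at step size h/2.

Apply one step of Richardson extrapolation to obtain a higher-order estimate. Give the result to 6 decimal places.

Leading term ∝ h^1; use weight 2 = 2^1.
Difference of the inputs: 11.1800286143 − 10.5902961538 = 0.5897324605
Divide by 2^1 − 1 = 1: 0.5897324605/1 = 0.5897324605
R = 11.1800286143 + 0.5897324605 = 11.7697610748
Correction |R − A(h/2)| = 5.897e-01; gap |A(h/2) − A(h)| = 5.897e-01.

11.769761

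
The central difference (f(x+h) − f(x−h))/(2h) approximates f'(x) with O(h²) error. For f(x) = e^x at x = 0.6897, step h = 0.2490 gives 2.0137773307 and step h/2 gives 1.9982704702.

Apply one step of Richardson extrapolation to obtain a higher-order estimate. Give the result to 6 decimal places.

Order 2 gives 2^r = 4 and 2^r − 1 = 3.
Difference of the inputs: 1.9982704702 − 2.0137773307 = -0.0155068605
Divide by 2^2 − 1 = 3: (-0.0155068605)/3 = -0.0051689535
R = A(h/2) + (A(h/2) − A(h))/3 = 1.9982704702 − 0.0051689535 = 1.9931015167

1.993102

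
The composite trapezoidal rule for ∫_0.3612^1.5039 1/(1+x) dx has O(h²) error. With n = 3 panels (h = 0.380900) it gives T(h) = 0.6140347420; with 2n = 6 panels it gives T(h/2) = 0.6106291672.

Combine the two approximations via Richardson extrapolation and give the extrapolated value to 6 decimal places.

0.609494

The method has order 2: 2^2 = 4.
4 × 0.6106291672 = 2.4425166688; 2.4425166688 − 0.6140347420 = 1.8284819268
Divide by 2^2 − 1 = 3.
1.8284819268 ÷ 3 = 0.6094939756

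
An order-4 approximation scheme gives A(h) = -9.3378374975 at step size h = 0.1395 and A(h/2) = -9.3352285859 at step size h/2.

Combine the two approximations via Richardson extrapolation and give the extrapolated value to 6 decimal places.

The method has order 4: 2^4 = 16.
A(h/2) − A(h) = -9.3352285859 − (-9.3378374975) = 0.0026089116
Correction (A(h/2) − A(h))/(16 − 1) = 0.0026089116/15 = 0.0001739274
R = A(h/2) + (A(h/2) − A(h))/15 = -9.3352285859 + 0.0001739274 = -9.3350546585
Correction |R − A(h/2)| = 1.739e-04; gap |A(h/2) − A(h)| = 2.609e-03.

-9.335055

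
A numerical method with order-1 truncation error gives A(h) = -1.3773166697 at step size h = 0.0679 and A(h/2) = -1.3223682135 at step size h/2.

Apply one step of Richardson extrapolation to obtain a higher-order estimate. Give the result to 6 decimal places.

-1.267420

Leading term ∝ h^1; use weight 2 = 2^1.
Numerator 2×A(h/2) − A(h) = 2×(-1.3223682135) − (-1.3773166697) = -1.2674197573
Extrapolated: (-1.2674197573) / 1 = -1.2674197573
Correction |R − A(h/2)| = 5.495e-02; gap |A(h/2) − A(h)| = 5.495e-02.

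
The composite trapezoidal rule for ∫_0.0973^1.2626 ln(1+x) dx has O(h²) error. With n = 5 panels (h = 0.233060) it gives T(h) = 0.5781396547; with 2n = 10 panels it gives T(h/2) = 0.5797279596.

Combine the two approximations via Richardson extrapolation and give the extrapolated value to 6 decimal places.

0.580257

Order 2 gives 2^r = 4 and 2^r − 1 = 3.
A(h/2) − A(h) = 0.5797279596 − 0.5781396547 = 0.0015883049
Correction (A(h/2) − A(h))/(4 − 1) = 0.0015883049/3 = 0.0005294350
R = A(h/2) + (A(h/2) − A(h))/3 = 0.5797279596 + 0.0005294350 = 0.5802573946
Correction |R − A(h/2)| = 5.294e-04; gap |A(h/2) − A(h)| = 1.588e-03.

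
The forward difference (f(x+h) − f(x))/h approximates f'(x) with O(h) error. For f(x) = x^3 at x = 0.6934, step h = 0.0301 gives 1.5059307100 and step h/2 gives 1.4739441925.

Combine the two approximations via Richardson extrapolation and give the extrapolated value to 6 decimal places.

1.441958

Method order is 1; weight 2^1 = 2.
2·1.4739441925 − 1.5059307100 = 1.4419576750
Denominator 2 − 1 = 1.
Extrapolated: 1.4419576750 / 1 = 1.4419576750
Shift from A(h/2): −0.0319865175.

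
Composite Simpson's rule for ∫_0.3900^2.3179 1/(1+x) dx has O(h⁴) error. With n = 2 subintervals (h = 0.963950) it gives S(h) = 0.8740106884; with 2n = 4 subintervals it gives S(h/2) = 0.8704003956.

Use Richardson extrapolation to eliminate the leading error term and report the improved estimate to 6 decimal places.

r = 4, so 2^r = 16.
Weighted: 13.9264063296 − 0.8740106884 = 13.0523956412
Divide by 2^4 − 1 = 15.
13.0523956412 ÷ 15 = 0.8701597094
Correction |R − A(h/2)| = 2.407e-04; gap |A(h/2) − A(h)| = 3.610e-03.

0.870160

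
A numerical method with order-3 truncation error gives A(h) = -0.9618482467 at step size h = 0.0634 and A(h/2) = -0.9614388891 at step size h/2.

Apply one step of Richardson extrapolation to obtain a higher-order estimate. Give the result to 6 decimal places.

-0.961380

Order 3 gives 2^r = 8 and 2^r − 1 = 7.
8 × (-0.9614388891) = -7.6915111128; (-7.6915111128) − (-0.9618482467) = -6.7296628661
Extrapolated: (-6.7296628661) / 7 = -0.9613804094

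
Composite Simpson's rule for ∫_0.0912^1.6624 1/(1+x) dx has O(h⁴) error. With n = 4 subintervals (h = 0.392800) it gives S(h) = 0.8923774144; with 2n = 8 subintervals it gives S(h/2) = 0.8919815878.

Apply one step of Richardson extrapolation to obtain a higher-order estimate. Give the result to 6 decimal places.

0.891955

Leading term ∝ h^4; use weight 16 = 2^4.
16*0.8919815878 − 0.8923774144 = 13.3793279904
(16*0.8919815878 − 0.8923774144)/(16 − 1) = 0.8919551994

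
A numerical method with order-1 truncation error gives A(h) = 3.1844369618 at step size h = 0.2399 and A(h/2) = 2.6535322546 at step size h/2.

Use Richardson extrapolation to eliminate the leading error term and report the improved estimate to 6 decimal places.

The method has order 1: 2^1 = 2.
Weighted: 5.3070645092 − 3.1844369618 = 2.1226275474
(2·2.6535322546 − 3.1844369618)/(2 − 1) = 2.1226275474

2.122628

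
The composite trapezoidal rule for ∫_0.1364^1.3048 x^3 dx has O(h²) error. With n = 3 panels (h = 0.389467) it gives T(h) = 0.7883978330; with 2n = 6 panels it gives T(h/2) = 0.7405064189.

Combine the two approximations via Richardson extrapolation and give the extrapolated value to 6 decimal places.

0.724543

With r = 2 the leading error scales as h^2, so the weight is 2^2 = 4.
4*0.7405064189 = 2.9620256756; subtract 0.7883978330 → 2.1736278426
Extrapolated: 2.1736278426 / 3 = 0.7245426142
Correction |R − A(h/2)| = 1.596e-02; gap |A(h/2) − A(h)| = 4.789e-02.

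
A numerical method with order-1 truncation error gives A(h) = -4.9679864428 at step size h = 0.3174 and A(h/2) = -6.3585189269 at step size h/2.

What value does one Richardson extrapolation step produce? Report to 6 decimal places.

-7.749051

The method has order 1: 2^1 = 2.
2 × (-6.3585189269) = -12.7170378538; (-12.7170378538) − (-4.9679864428) = -7.7490514110
Denominator 2 − 1 = 1.
Result: -7.7490514110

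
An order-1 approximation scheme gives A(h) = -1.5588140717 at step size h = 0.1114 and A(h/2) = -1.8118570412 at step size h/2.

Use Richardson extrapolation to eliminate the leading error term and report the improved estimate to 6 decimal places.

Order 1 gives 2^r = 2 and 2^r − 1 = 1.
Difference of the inputs: -1.8118570412 − (-1.5588140717) = -0.2530429695
Correction (A(h/2) − A(h))/(2 − 1) = (-0.2530429695)/1 = -0.2530429695
R = A(h/2) + (A(h/2) − A(h))/1 = -1.8118570412 − 0.2530429695 = -2.0649000107
Correction |R − A(h/2)| = 2.530e-01; gap |A(h/2) − A(h)| = 2.530e-01.

-2.064900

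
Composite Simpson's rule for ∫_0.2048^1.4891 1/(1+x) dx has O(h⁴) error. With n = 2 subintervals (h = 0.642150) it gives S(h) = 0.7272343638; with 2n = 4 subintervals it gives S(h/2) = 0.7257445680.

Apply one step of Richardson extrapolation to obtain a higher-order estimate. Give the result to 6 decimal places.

0.725645

The method has order 4: 2^4 = 16.
Numerator 16×A(h/2) − A(h) = 16×0.7257445680 − 0.7272343638 = 10.8846787242
10.8846787242 ÷ 15 = 0.7256452483
Gap between inputs: 1.490e-03; correction applied: −0.0000993197.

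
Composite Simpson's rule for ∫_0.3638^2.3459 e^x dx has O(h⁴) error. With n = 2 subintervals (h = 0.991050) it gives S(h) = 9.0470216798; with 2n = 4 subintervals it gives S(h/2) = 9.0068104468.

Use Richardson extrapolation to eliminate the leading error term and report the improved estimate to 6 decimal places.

r = 4: numerator weight 16, denominator 15.
2^4×A(h/2) = 144.1089671488; minus A(h) gives 135.0619454690.
Divide by 2^4 − 1 = 15.
135.0619454690 ÷ 15 = 9.0041296979

9.004130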